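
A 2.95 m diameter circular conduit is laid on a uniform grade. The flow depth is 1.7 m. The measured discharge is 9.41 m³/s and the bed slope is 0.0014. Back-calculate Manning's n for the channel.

For a circular section of diameter D = 2.95 m at depth y = 1.7 m, the central angle is θ = 2 arccos(1 − 2y/D) = 3.448 rad. Then A = (D²/8)(θ − sin θ) = 4.079 m² and P = Dθ/2 = 5.086 m.
Hydraulic radius R = A/P = 4.079/5.086 = 0.802 m.
Rearranging Manning's equation: n = (1/Q) A R^(2/3) S^(1/2) = (1/9.41) × 4.079 × 0.802^(2/3) × √0.0014 = 0.014.

n = 0.014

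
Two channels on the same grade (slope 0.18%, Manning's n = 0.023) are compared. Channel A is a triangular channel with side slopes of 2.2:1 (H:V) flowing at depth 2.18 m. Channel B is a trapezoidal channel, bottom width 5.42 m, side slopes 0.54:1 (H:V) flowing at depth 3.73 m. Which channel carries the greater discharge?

channel B

Channel A: For a triangular section with side slope z = 2.2: A = zy² = 2.2×2.18² = 10.46 m²; P = 2y√(1+z²) = 2×2.18×2.417 = 10.54 m. Hydraulic radius R = A/P = 10.46/10.54 = 0.9923 m. Q_A = (1/0.023)·10.46·0.9923^(2/3)·√0.0018 = 19.19 m³/s.
Channel B: With bottom width b = 5.42 m and side slope z = 0.54: A = (b + zy)y = (5.42 + 0.54×3.73)×3.73 = 27.73 m²; P = b + 2y√(1+z²) = 5.42 + 2×3.73×1.136 = 13.9 m. Hydraulic radius R = A/P = 27.73/13.9 = 1.995 m. Q_B = (1/0.023)·27.73·1.995^(2/3)·√0.0018 = 81.07 m³/s.
Q_A = 19.19 m³/s vs Q_B = 81.07 m³/s, so channel B carries more.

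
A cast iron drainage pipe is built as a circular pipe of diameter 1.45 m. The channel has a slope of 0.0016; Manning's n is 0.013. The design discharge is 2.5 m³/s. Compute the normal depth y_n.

Manning's equation rearranged: A R^(2/3) = nQ / (1·√S) = 0.013 × 2.5 / (√0.0016) = 0.8125.
Trying y = 0.993 m: A R^(2/3) = 0.6827 — low.
Trying y = 1.15 m: A R^(2/3) = 0.8136 — matches.

y_n = 1.15 m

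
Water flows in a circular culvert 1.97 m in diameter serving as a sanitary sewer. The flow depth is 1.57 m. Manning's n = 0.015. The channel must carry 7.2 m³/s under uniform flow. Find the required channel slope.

S = 0.0034

For a circular section of diameter D = 1.97 m at depth y = 1.57 m, the central angle is θ = 2 arccos(1 − 2y/D) = 4.413 rad. Then A = (D²/8)(θ − sin θ) = 2.605 m² and P = Dθ/2 = 4.347 m.
Hydraulic radius R = A/P = 2.605/4.347 = 0.5991 m.
From Manning's equation, S = [nQ / (1 A R^(2/3))]² = [0.015 × 7.2 / (1 × 2.605 × 0.5991^(2/3))]² = 0.0034.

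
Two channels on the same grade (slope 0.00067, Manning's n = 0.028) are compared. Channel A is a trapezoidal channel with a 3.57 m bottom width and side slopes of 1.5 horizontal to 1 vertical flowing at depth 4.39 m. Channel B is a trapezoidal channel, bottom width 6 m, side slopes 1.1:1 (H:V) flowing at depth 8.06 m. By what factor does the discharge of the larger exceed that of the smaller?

Channel A: With bottom width b = 3.57 m and side slope z = 1.5: A = (b + zy)y = (3.57 + 1.5×4.39)×4.39 = 44.58 m²; P = b + 2y√(1+z²) = 3.57 + 2×4.39×1.803 = 19.4 m. Hydraulic radius R = A/P = 44.58/19.4 = 2.298 m. Q_A = (1/0.028)·44.58·2.298^(2/3)·√0.00067 = 71.77 m³/s.
Channel B: With bottom width b = 6 m and side slope z = 1.1: A = (b + zy)y = (6 + 1.1×8.06)×8.06 = 119.8 m²; P = b + 2y√(1+z²) = 6 + 2×8.06×1.487 = 29.96 m. Hydraulic radius R = A/P = 119.8/29.96 = 3.999 m. Q_B = (1/0.028)·119.8·3.999^(2/3)·√0.00067 = 279.1 m³/s.
The larger discharge is 279.1 m³/s and the smaller is 71.77 m³/s; the ratio is 3.89.

3.89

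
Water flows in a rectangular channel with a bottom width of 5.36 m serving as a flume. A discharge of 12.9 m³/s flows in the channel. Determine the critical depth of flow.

For a rectangular channel, critical depth y_c = (q²/g)^(1/3) where q = Q/b = 12.9/5.36 = 2.407 m²/s.
So y_c = (2.407²/9.81)^(1/3) = 0.839 m.

y_c = 0.839 m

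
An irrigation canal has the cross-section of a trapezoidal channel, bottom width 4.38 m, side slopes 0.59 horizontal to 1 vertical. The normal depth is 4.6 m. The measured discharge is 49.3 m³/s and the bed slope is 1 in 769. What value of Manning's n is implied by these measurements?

With bottom width b = 4.38 m and side slope z = 0.59: A = (b + zy)y = (4.38 + 0.59×4.6)×4.6 = 32.63 m²; P = b + 2y√(1+z²) = 4.38 + 2×4.6×1.161 = 15.06 m.
Hydraulic radius R = A/P = 32.63/15.06 = 2.167 m.
Rearranging Manning's equation: n = (1/Q) A R^(2/3) S^(1/2) = (1/49.3) × 32.63 × 2.167^(2/3) × √0.0013 = 0.04.

n = 0.04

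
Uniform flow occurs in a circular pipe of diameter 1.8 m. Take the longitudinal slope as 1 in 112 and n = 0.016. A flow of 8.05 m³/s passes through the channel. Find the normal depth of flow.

Manning's equation rearranged: A R^(2/3) = nQ / (1·√S) = 0.016 × 8.05 / (√0.008929) = 1.363.
Trying y = 1.61 m: A R^(2/3) = 1.588 — too large.
Trying y = 1.35 m: A R^(2/3) = 1.363 — matches.

y_n = 1.35 m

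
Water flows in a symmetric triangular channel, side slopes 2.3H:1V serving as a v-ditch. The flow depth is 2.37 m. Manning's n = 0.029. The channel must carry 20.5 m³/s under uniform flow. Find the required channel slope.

For a triangular section with side slope z = 2.3: A = zy² = 2.3×2.37² = 12.92 m²; P = 2y√(1+z²) = 2×2.37×2.508 = 11.89 m.
Hydraulic radius R = A/P = 12.92/11.89 = 1.087 m.
From Manning's equation, S = [nQ / (1 A R^(2/3))]² = [0.029 × 20.5 / (1 × 12.92 × 1.087^(2/3))]² = 0.0019.

S = 0.0019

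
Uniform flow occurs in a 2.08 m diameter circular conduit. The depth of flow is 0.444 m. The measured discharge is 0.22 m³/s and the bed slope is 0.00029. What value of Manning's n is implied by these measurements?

For a circular section of diameter D = 2.08 m at depth y = 0.444 m, the central angle is θ = 2 arccos(1 − 2y/D) = 1.921 rad. Then A = (D²/8)(θ − sin θ) = 0.531 m² and P = Dθ/2 = 1.998 m.
Hydraulic radius R = A/P = 0.531/1.998 = 0.2658 m.
Rearranging Manning's equation: n = (1/Q) A R^(2/3) S^(1/2) = (1/0.22) × 0.531 × 0.2658^(2/3) × √0.00029 = 0.017.

n = 0.017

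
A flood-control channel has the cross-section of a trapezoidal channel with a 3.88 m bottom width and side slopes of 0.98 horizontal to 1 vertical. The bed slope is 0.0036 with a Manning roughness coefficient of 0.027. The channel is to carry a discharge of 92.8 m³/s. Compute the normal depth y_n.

y_n = 3.63 m

Manning's equation rearranged: A R^(2/3) = nQ / (1·√S) = 0.027 × 92.8 / (√0.0036) = 41.76.
Trying y = 3.15 m: A R^(2/3) = 31.6 — short.
Trying y = 4.62 m: A R^(2/3) = 67.87 — over.
Trying y = 3.63 m: A R^(2/3) = 41.74 — matches.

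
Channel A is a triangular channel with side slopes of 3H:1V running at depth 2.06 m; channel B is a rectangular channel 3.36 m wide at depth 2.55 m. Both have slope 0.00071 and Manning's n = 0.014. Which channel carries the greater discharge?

Channel A: For a triangular section with side slope z = 3: A = zy² = 3×2.06² = 12.73 m²; P = 2y√(1+z²) = 2×2.06×3.162 = 13.03 m. Hydraulic radius R = A/P = 12.73/13.03 = 0.9771 m. Q_A = (1/0.014)·12.73·0.9771^(2/3)·√0.00071 = 23.86 m³/s.
Channel B: Flow area A = b·y = 3.36 × 2.55 = 8.568 m². Wetted perimeter P = b + 2y = 3.36 + 2×2.55 = 8.46 m. Hydraulic radius R = A/P = 8.568/8.46 = 1.013 m. Q_B = (1/0.014)·8.568·1.013^(2/3)·√0.00071 = 16.45 m³/s.
Q_A = 23.86 m³/s vs Q_B = 16.45 m³/s, so channel A carries more.

channel A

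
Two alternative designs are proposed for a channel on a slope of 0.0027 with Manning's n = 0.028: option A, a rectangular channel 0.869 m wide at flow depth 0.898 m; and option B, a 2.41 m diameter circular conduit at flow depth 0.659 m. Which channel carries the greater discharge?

channel B

Channel A: Flow area A = b·y = 0.869 × 0.898 = 0.7804 m². Wetted perimeter P = b + 2y = 0.869 + 2×0.898 = 2.665 m. Hydraulic radius R = A/P = 0.7804/2.665 = 0.2928 m. Q_A = (1/0.028)·0.7804·0.2928^(2/3)·√0.0027 = 0.6386 m³/s.
Channel B: For a circular section of diameter D = 2.41 m at depth y = 0.659 m, the central angle is θ = 2 arccos(1 − 2y/D) = 2.201 rad. Then A = (D²/8)(θ − sin θ) = 1.012 m² and P = Dθ/2 = 2.652 m. Hydraulic radius R = A/P = 1.012/2.652 = 0.3814 m. Q_B = (1/0.028)·1.012·0.3814^(2/3)·√0.0027 = 0.9872 m³/s.
Q_A = 0.6386 m³/s vs Q_B = 0.9872 m³/s, so channel B carries more.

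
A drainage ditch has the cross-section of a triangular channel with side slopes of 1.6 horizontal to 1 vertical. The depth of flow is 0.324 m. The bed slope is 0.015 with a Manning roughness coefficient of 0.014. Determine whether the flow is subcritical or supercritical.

supercritical

For a triangular section with side slope z = 1.6: A = zy² = 1.6×0.324² = 0.168 m²; P = 2y√(1+z²) = 2×0.324×1.887 = 1.223 m.
Hydraulic radius R = A/P = 0.168/1.223 = 0.1374 m.
V = (1/n) R^(2/3) √S = (1/0.014) × 0.1374^(2/3) × √0.015 = 2.329 m/s. Hydraulic depth D_h = A/T = 0.168/1.037 = 0.162 m.
Froude number Fr = V/√(g·D_h) = 2.329/√(9.81×0.162) = 1.85, which is greater than 1, so the flow is supercritical.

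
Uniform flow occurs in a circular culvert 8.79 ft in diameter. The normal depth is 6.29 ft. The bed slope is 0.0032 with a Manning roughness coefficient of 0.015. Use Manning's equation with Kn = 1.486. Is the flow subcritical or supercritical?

subcritical

For a circular section of diameter D = 8.79 ft at depth y = 6.29 ft, the central angle is θ = 2 arccos(1 − 2y/D) = 4.033 rad. Then A = (D²/8)(θ − sin θ) = 46.47 ft² and P = Dθ/2 = 17.73 ft.
Hydraulic radius R = A/P = 46.47/17.73 = 2.621 ft.
V = (1.486/n) R^(2/3) √S = (1.486/0.015) × 2.621^(2/3) × √0.0032 = 10.65 ft/s. Hydraulic depth D_h = A/T = 46.47/7.931 = 5.859 ft.
Froude number Fr = V/√(g·D_h) = 10.65/√(32.2×5.859) = 0.776, which is less than 1, so the flow is subcritical.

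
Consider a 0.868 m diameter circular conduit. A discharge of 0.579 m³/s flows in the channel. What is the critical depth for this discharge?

At critical depth, Q² T / (g A³) = 1, i.e. A³/T = Q²/g = 0.579²/9.81 = 0.03417.
Try y = 0.343 m: A³/T = 0.01212 — too small.
Try y = 0.501 m: A³/T = 0.05164 — too large.
Try y = 0.45 m: A³/T = 0.03426 — ≈ 0.03417.

y_c = 0.45 m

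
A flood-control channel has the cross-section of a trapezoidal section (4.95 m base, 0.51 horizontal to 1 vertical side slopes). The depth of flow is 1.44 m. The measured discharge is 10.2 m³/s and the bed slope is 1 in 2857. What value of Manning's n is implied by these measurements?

n = 0.015

With bottom width b = 4.95 m and side slope z = 0.51: A = (b + zy)y = (4.95 + 0.51×1.44)×1.44 = 8.186 m²; P = b + 2y√(1+z²) = 4.95 + 2×1.44×1.123 = 8.183 m.
Hydraulic radius R = A/P = 8.186/8.183 = 1 m.
Rearranging Manning's equation: n = (1/Q) A R^(2/3) S^(1/2) = (1/10.2) × 8.186 × 1^(2/3) × √0.00035 = 0.015.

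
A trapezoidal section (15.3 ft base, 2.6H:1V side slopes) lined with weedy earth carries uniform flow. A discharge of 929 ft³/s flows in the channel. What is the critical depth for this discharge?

At critical depth, Q² T / (g A³) = 1, i.e. A³/T = Q²/g = 929²/32.2 = 26800.
Trying y = 4.79 ft: A³/T = 58430 — over.
Trying y = 2.79 ft: A³/T = 8359 — short.
Trying y = 3.87 ft: A³/T = 26690 — ≈ 26800.

y_c = 3.87 ft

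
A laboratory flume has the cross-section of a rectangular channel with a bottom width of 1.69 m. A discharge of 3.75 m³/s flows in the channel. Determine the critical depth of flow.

y_c = 0.795 m

For a rectangular channel, critical depth y_c = (q²/g)^(1/3) where q = Q/b = 3.75/1.69 = 2.219 m²/s.
So y_c = (2.219²/9.81)^(1/3) = 0.795 m.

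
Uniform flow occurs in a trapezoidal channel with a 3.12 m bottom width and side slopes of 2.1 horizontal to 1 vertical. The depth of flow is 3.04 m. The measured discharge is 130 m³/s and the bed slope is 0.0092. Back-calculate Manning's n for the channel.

With bottom width b = 3.12 m and side slope z = 2.1: A = (b + zy)y = (3.12 + 2.1×3.04)×3.04 = 28.89 m²; P = b + 2y√(1+z²) = 3.12 + 2×3.04×2.326 = 17.26 m.
Hydraulic radius R = A/P = 28.89/17.26 = 1.674 m.
Rearranging Manning's equation: n = (1/Q) A R^(2/3) S^(1/2) = (1/130) × 28.89 × 1.674^(2/3) × √0.0092 = 0.0301.

n = 0.0301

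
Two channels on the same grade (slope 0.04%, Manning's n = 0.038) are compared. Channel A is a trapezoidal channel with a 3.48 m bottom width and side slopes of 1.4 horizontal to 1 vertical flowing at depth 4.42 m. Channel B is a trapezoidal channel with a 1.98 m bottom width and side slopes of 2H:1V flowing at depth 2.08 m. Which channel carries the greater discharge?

channel A

Channel A: With bottom width b = 3.48 m and side slope z = 1.4: A = (b + zy)y = (3.48 + 1.4×4.42)×4.42 = 42.73 m²; P = b + 2y√(1+z²) = 3.48 + 2×4.42×1.72 = 18.69 m. Hydraulic radius R = A/P = 42.73/18.69 = 2.287 m. Q_A = (1/0.038)·42.73·2.287^(2/3)·√0.0004 = 39.04 m³/s.
Channel B: With bottom width b = 1.98 m and side slope z = 2: A = (b + zy)y = (1.98 + 2×2.08)×2.08 = 12.77 m²; P = b + 2y√(1+z²) = 1.98 + 2×2.08×2.236 = 11.28 m. Hydraulic radius R = A/P = 12.77/11.28 = 1.132 m. Q_B = (1/0.038)·12.77·1.132^(2/3)·√0.0004 = 7.301 m³/s.
Q_A = 39.04 m³/s vs Q_B = 7.301 m³/s, so channel A carries more.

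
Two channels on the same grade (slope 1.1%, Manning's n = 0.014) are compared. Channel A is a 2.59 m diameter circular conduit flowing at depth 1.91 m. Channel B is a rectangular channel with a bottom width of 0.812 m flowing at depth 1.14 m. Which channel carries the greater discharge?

channel A

Channel A: For a circular section of diameter D = 2.59 m at depth y = 1.91 m, the central angle is θ = 2 arccos(1 − 2y/D) = 4.131 rad. Then A = (D²/8)(θ − sin θ) = 4.165 m² and P = Dθ/2 = 5.35 m. Hydraulic radius R = A/P = 4.165/5.35 = 0.7785 m. Q_A = (1/0.014)·4.165·0.7785^(2/3)·√0.011 = 26.41 m³/s.
Channel B: Flow area A = b·y = 0.812 × 1.14 = 0.9257 m². Wetted perimeter P = b + 2y = 0.812 + 2×1.14 = 3.092 m. Hydraulic radius R = A/P = 0.9257/3.092 = 0.2994 m. Q_B = (1/0.014)·0.9257·0.2994^(2/3)·√0.011 = 3.103 m³/s.
Q_A = 26.41 m³/s vs Q_B = 3.103 m³/s, so channel A carries more.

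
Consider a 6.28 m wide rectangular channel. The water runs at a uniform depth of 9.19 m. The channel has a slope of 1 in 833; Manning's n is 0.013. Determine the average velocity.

V = 4.7 m/s

Flow area A = b·y = 6.28 × 9.19 = 57.71 m². Wetted perimeter P = b + 2y = 6.28 + 2×9.19 = 24.66 m.
Hydraulic radius R = A/P = 57.71/24.66 = 2.34 m.
From Manning's equation, V = (1/n) R^(2/3) S^(1/2) = (1/0.013) × 2.34^(2/3) × 0.0012^(1/2) = 4.7 m/s.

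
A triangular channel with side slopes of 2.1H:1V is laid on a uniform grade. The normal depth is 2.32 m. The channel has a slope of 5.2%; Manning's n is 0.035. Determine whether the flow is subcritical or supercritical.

supercritical

For a triangular section with side slope z = 2.1: A = zy² = 2.1×2.32² = 11.3 m²; P = 2y√(1+z²) = 2×2.32×2.326 = 10.79 m.
Hydraulic radius R = A/P = 11.3/10.79 = 1.047 m.
V = (1/n) R^(2/3) √S = (1/0.035) × 1.047^(2/3) × √0.052 = 6.719 m/s. Hydraulic depth D_h = A/T = 11.3/9.744 = 1.16 m.
Froude number Fr = V/√(g·D_h) = 6.719/√(9.81×1.16) = 1.99, which is greater than 1, so the flow is supercritical.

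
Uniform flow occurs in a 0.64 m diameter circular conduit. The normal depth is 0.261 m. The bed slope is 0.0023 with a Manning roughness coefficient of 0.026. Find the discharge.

For a circular section of diameter D = 0.64 m at depth y = 0.261 m, the central angle is θ = 2 arccos(1 − 2y/D) = 2.771 rad. Then A = (D²/8)(θ − sin θ) = 0.1233 m² and P = Dθ/2 = 0.8866 m.
Hydraulic radius R = A/P = 0.1233/0.8866 = 0.1391 m.
Manning's equation: Q = (1/n) A R^(2/3) S^(1/2) = (1/0.026) × 0.1233 × 0.1391^(2/3) × 0.0023^(1/2) = 0.0611 m³/s.

Q = 0.0611 m³/s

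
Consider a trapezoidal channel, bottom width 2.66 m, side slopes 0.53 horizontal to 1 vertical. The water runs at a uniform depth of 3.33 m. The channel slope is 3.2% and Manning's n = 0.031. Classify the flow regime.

supercritical

With bottom width b = 2.66 m and side slope z = 0.53: A = (b + zy)y = (2.66 + 0.53×3.33)×3.33 = 14.73 m²; P = b + 2y√(1+z²) = 2.66 + 2×3.33×1.132 = 10.2 m.
Hydraulic radius R = A/P = 14.73/10.2 = 1.445 m.
V = (1/n) R^(2/3) √S = (1/0.031) × 1.445^(2/3) × √0.032 = 7.375 m/s. Hydraulic depth D_h = A/T = 14.73/6.19 = 2.381 m.
Froude number Fr = V/√(g·D_h) = 7.375/√(9.81×2.381) = 1.53, which is greater than 1, so the flow is supercritical.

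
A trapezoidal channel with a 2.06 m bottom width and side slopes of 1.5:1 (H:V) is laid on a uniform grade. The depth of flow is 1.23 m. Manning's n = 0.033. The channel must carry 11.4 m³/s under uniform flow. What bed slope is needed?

S = 0.00917

With bottom width b = 2.06 m and side slope z = 1.5: A = (b + zy)y = (2.06 + 1.5×1.23)×1.23 = 4.803 m²; P = b + 2y√(1+z²) = 2.06 + 2×1.23×1.803 = 6.495 m.
Hydraulic radius R = A/P = 4.803/6.495 = 0.7395 m.
From Manning's equation, S = [nQ / (1 A R^(2/3))]² = [0.033 × 11.4 / (1 × 4.803 × 0.7395^(2/3))]² = 0.00917.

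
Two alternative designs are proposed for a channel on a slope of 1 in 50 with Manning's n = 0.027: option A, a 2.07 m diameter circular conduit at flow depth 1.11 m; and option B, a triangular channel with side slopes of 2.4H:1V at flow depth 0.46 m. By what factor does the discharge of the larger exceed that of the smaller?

6.75

Channel A: For a circular section of diameter D = 2.07 m at depth y = 1.11 m, the central angle is θ = 2 arccos(1 − 2y/D) = 3.287 rad. Then A = (D²/8)(θ − sin θ) = 1.838 m² and P = Dθ/2 = 3.402 m. Hydraulic radius R = A/P = 1.838/3.402 = 0.5403 m. Q_A = (1/0.027)·1.838·0.5403^(2/3)·√0.02 = 6.385 m³/s.
Channel B: For a triangular section with side slope z = 2.4: A = zy² = 2.4×0.46² = 0.5078 m²; P = 2y√(1+z²) = 2×0.46×2.6 = 2.392 m. Hydraulic radius R = A/P = 0.5078/2.392 = 0.2123 m. Q_B = (1/0.027)·0.5078·0.2123^(2/3)·√0.02 = 0.9466 m³/s.
The larger discharge is 6.385 m³/s and the smaller is 0.9466 m³/s; the ratio is 6.75.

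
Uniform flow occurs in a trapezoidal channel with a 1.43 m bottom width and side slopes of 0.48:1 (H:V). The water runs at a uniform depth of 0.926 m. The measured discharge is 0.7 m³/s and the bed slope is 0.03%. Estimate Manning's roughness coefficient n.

n = 0.027

With bottom width b = 1.43 m and side slope z = 0.48: A = (b + zy)y = (1.43 + 0.48×0.926)×0.926 = 1.736 m²; P = b + 2y√(1+z²) = 1.43 + 2×0.926×1.109 = 3.484 m.
Hydraulic radius R = A/P = 1.736/3.484 = 0.4982 m.
Rearranging Manning's equation: n = (1/Q) A R^(2/3) S^(1/2) = (1/0.7) × 1.736 × 0.4982^(2/3) × √0.0003 = 0.027.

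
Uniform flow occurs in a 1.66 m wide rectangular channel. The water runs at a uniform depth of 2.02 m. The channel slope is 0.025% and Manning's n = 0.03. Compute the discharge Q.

Q = 1.24 m³/s

Flow area A = b·y = 1.66 × 2.02 = 3.353 m². Wetted perimeter P = b + 2y = 1.66 + 2×2.02 = 5.7 m.
Hydraulic radius R = A/P = 3.353/5.7 = 0.5883 m.
Manning's equation: Q = (1/n) A R^(2/3) S^(1/2) = (1/0.03) × 3.353 × 0.5883^(2/3) × 0.00025^(1/2) = 1.24 m³/s.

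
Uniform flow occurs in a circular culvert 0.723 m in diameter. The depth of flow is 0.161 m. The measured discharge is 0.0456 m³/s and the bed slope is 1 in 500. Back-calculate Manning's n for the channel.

n = 0.014

For a circular section of diameter D = 0.723 m at depth y = 0.161 m, the central angle is θ = 2 arccos(1 − 2y/D) = 1.966 rad. Then A = (D²/8)(θ − sin θ) = 0.06813 m² and P = Dθ/2 = 0.7106 m.
Hydraulic radius R = A/P = 0.06813/0.7106 = 0.09588 m.
Rearranging Manning's equation: n = (1/Q) A R^(2/3) S^(1/2) = (1/0.0456) × 0.06813 × 0.09588^(2/3) × √0.002 = 0.014.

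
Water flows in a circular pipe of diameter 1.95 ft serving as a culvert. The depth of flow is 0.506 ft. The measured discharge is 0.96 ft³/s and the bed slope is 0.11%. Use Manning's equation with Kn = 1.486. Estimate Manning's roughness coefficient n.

n = 0.014

For a circular section of diameter D = 1.95 ft at depth y = 0.506 ft, the central angle is θ = 2 arccos(1 − 2y/D) = 2.138 rad. Then A = (D²/8)(θ − sin θ) = 0.6153 ft² and P = Dθ/2 = 2.084 ft.
Hydraulic radius R = A/P = 0.6153/2.084 = 0.2952 ft.
Rearranging Manning's equation: n = (1.486/Q) A R^(2/3) S^(1/2) = (1.486/0.96) × 0.6153 × 0.2952^(2/3) × √0.0011 = 0.014.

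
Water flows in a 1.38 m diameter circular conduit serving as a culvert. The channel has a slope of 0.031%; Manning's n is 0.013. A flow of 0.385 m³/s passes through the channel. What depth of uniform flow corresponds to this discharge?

Manning's equation rearranged: A R^(2/3) = nQ / (1·√S) = 0.013 × 0.385 / (√0.00031) = 0.2843.
At y = 0.424 m: A R^(2/3) = 0.1509 — low.
At y = 0.747 m: A R^(2/3) = 0.4199 — high.
At y = 0.595 m: A R^(2/3) = 0.284 — close enough.

y_n = 0.595 m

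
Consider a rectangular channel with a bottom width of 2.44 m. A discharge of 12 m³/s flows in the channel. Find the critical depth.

y_c = 1.35 m

For a rectangular channel, critical depth y_c = (q²/g)^(1/3) where q = Q/b = 12/2.44 = 4.918 m²/s.
So y_c = (4.918²/9.81)^(1/3) = 1.35 m.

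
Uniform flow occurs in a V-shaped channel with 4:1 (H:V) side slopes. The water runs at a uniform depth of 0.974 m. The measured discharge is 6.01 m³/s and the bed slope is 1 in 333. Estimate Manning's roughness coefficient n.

n = 0.021

For a triangular section with side slope z = 4: A = zy² = 4×0.974² = 3.795 m²; P = 2y√(1+z²) = 2×0.974×4.123 = 8.032 m.
Hydraulic radius R = A/P = 3.795/8.032 = 0.4725 m.
Rearranging Manning's equation: n = (1/Q) A R^(2/3) S^(1/2) = (1/6.01) × 3.795 × 0.4725^(2/3) × √0.003003 = 0.021.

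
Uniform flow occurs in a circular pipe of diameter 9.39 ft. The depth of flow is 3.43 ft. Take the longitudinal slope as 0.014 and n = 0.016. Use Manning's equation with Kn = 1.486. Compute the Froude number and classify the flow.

For a circular section of diameter D = 9.39 ft at depth y = 3.43 ft, the central angle is θ = 2 arccos(1 − 2y/D) = 2.596 rad. Then A = (D²/8)(θ − sin θ) = 22.89 ft² and P = Dθ/2 = 12.19 ft.
Hydraulic radius R = A/P = 22.89/12.19 = 1.878 ft.
V = (1.486/n) R^(2/3) √S = (1.486/0.016) × 1.878^(2/3) × √0.014 = 16.73 ft/s. Hydraulic depth D_h = A/T = 22.89/9.043 = 2.532 ft.
Froude number Fr = V/√(g·D_h) = 16.73/√(32.2×2.532) = 1.85, which is greater than 1, so the flow is supercritical.

supercritical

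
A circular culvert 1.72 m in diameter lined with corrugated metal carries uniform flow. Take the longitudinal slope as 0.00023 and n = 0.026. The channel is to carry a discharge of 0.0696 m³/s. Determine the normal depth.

y_n = 0.349 m

Manning's equation rearranged: A R^(2/3) = nQ / (1·√S) = 0.026 × 0.0696 / (√0.00023) = 0.1193.
At y = 0.387 m: A R^(2/3) = 0.147 — high.
At y = 0.238 m: A R^(2/3) = 0.05445 — low.
At y = 0.349 m: A R^(2/3) = 0.1194 — close enough.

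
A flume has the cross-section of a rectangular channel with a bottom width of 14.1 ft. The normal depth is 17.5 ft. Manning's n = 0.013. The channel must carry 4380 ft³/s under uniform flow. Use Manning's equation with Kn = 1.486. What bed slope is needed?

S = 0.0028

Flow area A = b·y = 14.1 × 17.5 = 246.8 ft². Wetted perimeter P = b + 2y = 14.1 + 2×17.5 = 49.1 ft.
Hydraulic radius R = A/P = 246.8/49.1 = 5.025 ft.
From Manning's equation, S = [nQ / (1.486 A R^(2/3))]² = [0.013 × 4380 / (1.486 × 246.8 × 5.025^(2/3))]² = 0.0028.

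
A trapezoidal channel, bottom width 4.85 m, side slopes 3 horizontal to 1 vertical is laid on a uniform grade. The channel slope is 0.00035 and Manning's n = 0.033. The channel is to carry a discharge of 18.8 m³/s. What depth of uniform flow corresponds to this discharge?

Manning's equation rearranged: A R^(2/3) = nQ / (1·√S) = 0.033 × 18.8 / (√0.00035) = 33.16.
Trying y = 2.76 m: A R^(2/3) = 50.08 — high.
Trying y = 1.66 m: A R^(2/3) = 17 — low.
Trying y = 2.28 m: A R^(2/3) = 33.09 — matches.

y_n = 2.28 m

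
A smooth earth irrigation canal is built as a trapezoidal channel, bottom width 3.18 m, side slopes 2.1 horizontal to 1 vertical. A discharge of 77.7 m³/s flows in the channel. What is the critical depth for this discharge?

y_c = 2.44 m

At critical depth, Q² T / (g A³) = 1, i.e. A³/T = Q²/g = 77.7²/9.81 = 615.4.
Trying y = 2.13 m: A³/T = 357.2 — low.
Trying y = 2.44 m: A³/T = 619.5 — close enough.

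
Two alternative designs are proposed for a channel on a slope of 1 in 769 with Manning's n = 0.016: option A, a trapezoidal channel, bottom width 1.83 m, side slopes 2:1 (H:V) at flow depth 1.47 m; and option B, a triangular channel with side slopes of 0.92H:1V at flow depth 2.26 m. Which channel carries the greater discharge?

channel A

Channel A: With bottom width b = 1.83 m and side slope z = 2: A = (b + zy)y = (1.83 + 2×1.47)×1.47 = 7.012 m²; P = b + 2y√(1+z²) = 1.83 + 2×1.47×2.236 = 8.404 m. Hydraulic radius R = A/P = 7.012/8.404 = 0.8343 m. Q_A = (1/0.016)·7.012·0.8343^(2/3)·√0.0013 = 14.01 m³/s.
Channel B: For a triangular section with side slope z = 0.92: A = zy² = 0.92×2.26² = 4.699 m²; P = 2y√(1+z²) = 2×2.26×1.359 = 6.142 m. Hydraulic radius R = A/P = 4.699/6.142 = 0.7651 m. Q_B = (1/0.016)·4.699·0.7651^(2/3)·√0.0013 = 8.859 m³/s.
Q_A = 14.01 m³/s vs Q_B = 8.859 m³/s, so channel A carries more.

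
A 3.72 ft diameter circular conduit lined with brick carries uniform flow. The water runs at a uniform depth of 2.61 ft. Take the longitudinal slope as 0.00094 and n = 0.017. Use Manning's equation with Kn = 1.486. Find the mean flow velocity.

V = 2.86 ft/s

For a circular section of diameter D = 3.72 ft at depth y = 2.61 ft, the central angle is θ = 2 arccos(1 − 2y/D) = 3.972 rad. Then A = (D²/8)(θ − sin θ) = 8.147 ft² and P = Dθ/2 = 7.387 ft.
Hydraulic radius R = A/P = 8.147/7.387 = 1.103 ft.
From Manning's equation, V = (1.486/n) R^(2/3) S^(1/2) = (1.486/0.017) × 1.103^(2/3) × 0.00094^(1/2) = 2.86 ft/s.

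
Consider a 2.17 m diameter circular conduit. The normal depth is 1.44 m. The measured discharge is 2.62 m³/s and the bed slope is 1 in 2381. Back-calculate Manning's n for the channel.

n = 0.015

For a circular section of diameter D = 2.17 m at depth y = 1.44 m, the central angle is θ = 2 arccos(1 − 2y/D) = 3.808 rad. Then A = (D²/8)(θ − sin θ) = 2.606 m² and P = Dθ/2 = 4.132 m.
Hydraulic radius R = A/P = 2.606/4.132 = 0.6306 m.
Rearranging Manning's equation: n = (1/Q) A R^(2/3) S^(1/2) = (1/2.62) × 2.606 × 0.6306^(2/3) × √0.00042 = 0.015.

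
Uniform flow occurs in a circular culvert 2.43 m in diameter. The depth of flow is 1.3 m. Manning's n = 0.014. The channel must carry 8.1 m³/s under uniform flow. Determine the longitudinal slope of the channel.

For a circular section of diameter D = 2.43 m at depth y = 1.3 m, the central angle is θ = 2 arccos(1 − 2y/D) = 3.282 rad. Then A = (D²/8)(θ − sin θ) = 2.525 m² and P = Dθ/2 = 3.987 m.
Hydraulic radius R = A/P = 2.525/3.987 = 0.6333 m.
From Manning's equation, S = [nQ / (1 A R^(2/3))]² = [0.014 × 8.1 / (1 × 2.525 × 0.6333^(2/3))]² = 0.00371.

S = 0.00371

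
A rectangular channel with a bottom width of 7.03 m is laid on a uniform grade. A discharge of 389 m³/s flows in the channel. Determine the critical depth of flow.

y_c = 6.78 m

For a rectangular channel, critical depth y_c = (q²/g)^(1/3) where q = Q/b = 389/7.03 = 55.33 m²/s.
So y_c = (55.33²/9.81)^(1/3) = 6.78 m.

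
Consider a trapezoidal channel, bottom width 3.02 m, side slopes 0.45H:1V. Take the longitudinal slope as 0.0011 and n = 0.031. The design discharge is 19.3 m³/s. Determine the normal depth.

Manning's equation rearranged: A R^(2/3) = nQ / (1·√S) = 0.031 × 19.3 / (√0.0011) = 18.04.
Try y = 2.31 m: A R^(2/3) = 10.35 — too small.
Try y = 4.08 m: A R^(2/3) = 27.73 — too large.
Try y = 3.2 m: A R^(2/3) = 18.05 — ≈ 18.04.

y_n = 3.2 m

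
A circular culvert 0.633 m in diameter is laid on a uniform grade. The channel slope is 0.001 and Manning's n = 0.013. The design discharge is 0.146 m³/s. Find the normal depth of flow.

y_n = 0.372 m

Manning's equation rearranged: A R^(2/3) = nQ / (1·√S) = 0.013 × 0.146 / (√0.001) = 0.06002.
Trying y = 0.322 m: A R^(2/3) = 0.0474 — too small.
Trying y = 0.41 m: A R^(2/3) = 0.06929 — too large.
Trying y = 0.372 m: A R^(2/3) = 0.05991 — ≈ 0.06002.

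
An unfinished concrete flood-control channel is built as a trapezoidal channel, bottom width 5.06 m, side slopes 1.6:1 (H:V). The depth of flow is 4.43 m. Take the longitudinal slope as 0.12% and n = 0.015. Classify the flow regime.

subcritical

With bottom width b = 5.06 m and side slope z = 1.6: A = (b + zy)y = (5.06 + 1.6×4.43)×4.43 = 53.82 m²; P = b + 2y√(1+z²) = 5.06 + 2×4.43×1.887 = 21.78 m.
Hydraulic radius R = A/P = 53.82/21.78 = 2.471 m.
V = (1/n) R^(2/3) √S = (1/0.015) × 2.471^(2/3) × √0.0012 = 4.221 m/s. Hydraulic depth D_h = A/T = 53.82/19.24 = 2.798 m.
Froude number Fr = V/√(g·D_h) = 4.221/√(9.81×2.798) = 0.806, which is less than 1, so the flow is subcritical.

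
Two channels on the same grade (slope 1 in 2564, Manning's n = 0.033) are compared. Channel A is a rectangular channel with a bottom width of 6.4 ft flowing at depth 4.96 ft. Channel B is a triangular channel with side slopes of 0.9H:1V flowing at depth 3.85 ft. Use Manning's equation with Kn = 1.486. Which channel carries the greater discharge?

channel A

Channel A: Flow area A = b·y = 6.4 × 4.96 = 31.74 ft². Wetted perimeter P = b + 2y = 6.4 + 2×4.96 = 16.32 ft. Hydraulic radius R = A/P = 31.74/16.32 = 1.945 ft. Q_A = (1.486/0.033)·31.74·1.945^(2/3)·√0.00039 = 43.99 ft³/s.
Channel B: For a triangular section with side slope z = 0.9: A = zy² = 0.9×3.85² = 13.34 ft²; P = 2y√(1+z²) = 2×3.85×1.345 = 10.36 ft. Hydraulic radius R = A/P = 13.34/10.36 = 1.288 ft. Q_B = (1.486/0.033)·13.34·1.288^(2/3)·√0.00039 = 14.04 ft³/s.
Q_A = 43.99 ft³/s vs Q_B = 14.04 ft³/s, so channel A carries more.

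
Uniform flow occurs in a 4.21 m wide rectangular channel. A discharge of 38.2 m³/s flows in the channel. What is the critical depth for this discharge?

For a rectangular channel, critical depth y_c = (q²/g)^(1/3) where q = Q/b = 38.2/4.21 = 9.074 m²/s.
So y_c = (9.074²/9.81)^(1/3) = 2.03 m.

y_c = 2.03 m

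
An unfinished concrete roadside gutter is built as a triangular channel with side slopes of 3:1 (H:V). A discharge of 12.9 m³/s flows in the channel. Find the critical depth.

y_c = 1.3 m

At critical depth, Q² T / (g A³) = 1, i.e. A³/T = Q²/g = 12.9²/9.81 = 16.96.
Try y = 1.51 m: A³/T = 35.33 — too large.
Try y = 1.3 m: A³/T = 16.71 — ≈ 16.96.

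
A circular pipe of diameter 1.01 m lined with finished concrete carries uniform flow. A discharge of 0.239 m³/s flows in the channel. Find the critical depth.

At critical depth, Q² T / (g A³) = 1, i.e. A³/T = Q²/g = 0.239²/9.81 = 0.005823.
At y = 0.313 m: A³/T = 0.01012 — over.
At y = 0.208 m: A³/T = 0.00206 — short.
At y = 0.271 m: A³/T = 0.005786 — matches.

y_c = 0.271 m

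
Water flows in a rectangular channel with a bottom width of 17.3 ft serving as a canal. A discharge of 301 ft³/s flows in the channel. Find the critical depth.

y_c = 2.11 ft

For a rectangular channel, critical depth y_c = (q²/g)^(1/3) where q = Q/b = 301/17.3 = 17.4 ft²/s.
So y_c = (17.4²/32.2)^(1/3) = 2.11 ft.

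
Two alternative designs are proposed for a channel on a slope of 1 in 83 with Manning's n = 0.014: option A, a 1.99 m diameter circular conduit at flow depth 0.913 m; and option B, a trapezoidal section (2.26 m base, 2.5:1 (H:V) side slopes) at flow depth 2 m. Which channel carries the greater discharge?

channel B

Channel A: For a circular section of diameter D = 1.99 m at depth y = 0.913 m, the central angle is θ = 2 arccos(1 − 2y/D) = 2.977 rad. Then A = (D²/8)(θ − sin θ) = 1.392 m² and P = Dθ/2 = 2.962 m. Hydraulic radius R = A/P = 1.392/2.962 = 0.47 m. Q_A = (1/0.014)·1.392·0.47^(2/3)·√0.01205 = 6.598 m³/s.
Channel B: With bottom width b = 2.26 m and side slope z = 2.5: A = (b + zy)y = (2.26 + 2.5×2)×2 = 14.52 m²; P = b + 2y√(1+z²) = 2.26 + 2×2×2.693 = 13.03 m. Hydraulic radius R = A/P = 14.52/13.03 = 1.114 m. Q_B = (1/0.014)·14.52·1.114^(2/3)·√0.01205 = 122.4 m³/s.
Q_A = 6.598 m³/s vs Q_B = 122.4 m³/s, so channel B carries more.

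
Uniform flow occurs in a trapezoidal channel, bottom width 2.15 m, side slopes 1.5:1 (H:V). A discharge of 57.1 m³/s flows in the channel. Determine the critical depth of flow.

y_c = 2.5 m

At critical depth, Q² T / (g A³) = 1, i.e. A³/T = Q²/g = 57.1²/9.81 = 332.4.
Try y = 3.15 m: A³/T = 875.6 — over.
Try y = 2.15 m: A³/T = 179.5 — short.
Try y = 2.5 m: A³/T = 332.5 — close enough.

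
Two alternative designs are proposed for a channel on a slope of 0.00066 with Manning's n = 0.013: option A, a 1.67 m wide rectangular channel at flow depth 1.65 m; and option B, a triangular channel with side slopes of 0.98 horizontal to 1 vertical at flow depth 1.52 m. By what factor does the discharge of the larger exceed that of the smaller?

1.25

Channel A: Flow area A = b·y = 1.67 × 1.65 = 2.755 m². Wetted perimeter P = b + 2y = 1.67 + 2×1.65 = 4.97 m. Hydraulic radius R = A/P = 2.755/4.97 = 0.5544 m. Q_A = (1/0.013)·2.755·0.5544^(2/3)·√0.00066 = 3.675 m³/s.
Channel B: For a triangular section with side slope z = 0.98: A = zy² = 0.98×1.52² = 2.264 m²; P = 2y√(1+z²) = 2×1.52×1.4 = 4.256 m. Hydraulic radius R = A/P = 2.264/4.256 = 0.5319 m. Q_B = (1/0.013)·2.264·0.5319^(2/3)·√0.00066 = 2.938 m³/s.
The larger discharge is 3.675 m³/s and the smaller is 2.938 m³/s; the ratio is 1.25.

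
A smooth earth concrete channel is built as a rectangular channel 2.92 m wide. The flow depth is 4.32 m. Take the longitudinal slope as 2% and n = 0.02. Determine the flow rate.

Q = 94.5 m³/s

Flow area A = b·y = 2.92 × 4.32 = 12.61 m². Wetted perimeter P = b + 2y = 2.92 + 2×4.32 = 11.56 m.
Hydraulic radius R = A/P = 12.61/11.56 = 1.091 m.
Manning's equation: Q = (1/n) A R^(2/3) S^(1/2) = (1/0.02) × 12.61 × 1.091^(2/3) × 0.02^(1/2) = 94.5 m³/s.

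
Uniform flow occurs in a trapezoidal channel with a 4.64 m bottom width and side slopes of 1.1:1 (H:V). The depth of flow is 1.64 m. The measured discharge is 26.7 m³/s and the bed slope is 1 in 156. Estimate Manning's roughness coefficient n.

n = 0.034

With bottom width b = 4.64 m and side slope z = 1.1: A = (b + zy)y = (4.64 + 1.1×1.64)×1.64 = 10.57 m²; P = b + 2y√(1+z²) = 4.64 + 2×1.64×1.487 = 9.516 m.
Hydraulic radius R = A/P = 10.57/9.516 = 1.111 m.
Rearranging Manning's equation: n = (1/Q) A R^(2/3) S^(1/2) = (1/26.7) × 10.57 × 1.111^(2/3) × √0.00641 = 0.034.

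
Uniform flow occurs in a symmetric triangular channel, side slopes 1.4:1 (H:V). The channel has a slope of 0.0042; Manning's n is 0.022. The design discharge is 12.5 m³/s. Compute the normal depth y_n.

y_n = 1.9 m

Manning's equation rearranged: A R^(2/3) = nQ / (1·√S) = 0.022 × 12.5 / (√0.0042) = 4.243.
Try y = 1.65 m: A R^(2/3) = 2.922 — short.
Try y = 2.11 m: A R^(2/3) = 5.63 — over.
Try y = 1.9 m: A R^(2/3) = 4.257 — ≈ 4.243.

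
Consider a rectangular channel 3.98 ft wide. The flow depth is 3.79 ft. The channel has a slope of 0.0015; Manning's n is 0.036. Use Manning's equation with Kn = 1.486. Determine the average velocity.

V = 1.91 ft/s

Flow area A = b·y = 3.98 × 3.79 = 15.08 ft². Wetted perimeter P = b + 2y = 3.98 + 2×3.79 = 11.56 ft.
Hydraulic radius R = A/P = 15.08/11.56 = 1.305 ft.
From Manning's equation, V = (1.486/n) R^(2/3) S^(1/2) = (1.486/0.036) × 1.305^(2/3) × 0.0015^(1/2) = 1.91 ft/s.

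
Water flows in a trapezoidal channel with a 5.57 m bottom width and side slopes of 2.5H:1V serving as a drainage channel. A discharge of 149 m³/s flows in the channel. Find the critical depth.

At critical depth, Q² T / (g A³) = 1, i.e. A³/T = Q²/g = 149²/9.81 = 2263.
At y = 3.34 m: A³/T = 4513 — over.
At y = 2.06 m: A³/T = 678.6 — short.
At y = 2.81 m: A³/T = 2260 — matches.

y_c = 2.81 m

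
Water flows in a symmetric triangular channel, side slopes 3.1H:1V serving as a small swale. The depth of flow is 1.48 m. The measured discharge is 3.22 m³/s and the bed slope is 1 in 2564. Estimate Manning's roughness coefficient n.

n = 0.033

For a triangular section with side slope z = 3.1: A = zy² = 3.1×1.48² = 6.79 m²; P = 2y√(1+z²) = 2×1.48×3.257 = 9.642 m.
Hydraulic radius R = A/P = 6.79/9.642 = 0.7043 m.
Rearranging Manning's equation: n = (1/Q) A R^(2/3) S^(1/2) = (1/3.22) × 6.79 × 0.7043^(2/3) × √0.00039 = 0.033.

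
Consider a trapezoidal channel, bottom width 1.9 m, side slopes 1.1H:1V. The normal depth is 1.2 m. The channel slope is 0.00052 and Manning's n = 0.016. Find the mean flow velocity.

V = 1.13 m/s

With bottom width b = 1.9 m and side slope z = 1.1: A = (b + zy)y = (1.9 + 1.1×1.2)×1.2 = 3.864 m²; P = b + 2y√(1+z²) = 1.9 + 2×1.2×1.487 = 5.468 m.
Hydraulic radius R = A/P = 3.864/5.468 = 0.7067 m.
From Manning's equation, V = (1/n) R^(2/3) S^(1/2) = (1/0.016) × 0.7067^(2/3) × 0.00052^(1/2) = 1.13 m/s.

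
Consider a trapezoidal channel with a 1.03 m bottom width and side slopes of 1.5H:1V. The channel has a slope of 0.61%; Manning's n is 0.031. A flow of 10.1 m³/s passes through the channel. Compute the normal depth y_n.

Manning's equation rearranged: A R^(2/3) = nQ / (1·√S) = 0.031 × 10.1 / (√0.0061) = 4.009.
At y = 1.62 m: A R^(2/3) = 4.894 — high.
At y = 1.04 m: A R^(2/3) = 1.838 — low.
At y = 1.48 m: A R^(2/3) = 3.99 — matches.

y_n = 1.48 m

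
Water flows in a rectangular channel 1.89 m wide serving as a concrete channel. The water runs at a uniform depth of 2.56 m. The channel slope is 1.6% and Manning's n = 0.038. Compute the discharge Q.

Flow area A = b·y = 1.89 × 2.56 = 4.838 m². Wetted perimeter P = b + 2y = 1.89 + 2×2.56 = 7.01 m.
Hydraulic radius R = A/P = 4.838/7.01 = 0.6902 m.
Manning's equation: Q = (1/n) A R^(2/3) S^(1/2) = (1/0.038) × 4.838 × 0.6902^(2/3) × 0.016^(1/2) = 12.6 m³/s.

Q = 12.6 m³/s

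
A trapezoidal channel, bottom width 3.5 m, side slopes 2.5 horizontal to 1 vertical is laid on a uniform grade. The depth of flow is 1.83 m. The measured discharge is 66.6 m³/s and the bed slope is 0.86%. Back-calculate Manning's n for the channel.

With bottom width b = 3.5 m and side slope z = 2.5: A = (b + zy)y = (3.5 + 2.5×1.83)×1.83 = 14.78 m²; P = b + 2y√(1+z²) = 3.5 + 2×1.83×2.693 = 13.35 m.
Hydraulic radius R = A/P = 14.78/13.35 = 1.107 m.
Rearranging Manning's equation: n = (1/Q) A R^(2/3) S^(1/2) = (1/66.6) × 14.78 × 1.107^(2/3) × √0.0086 = 0.022.

n = 0.022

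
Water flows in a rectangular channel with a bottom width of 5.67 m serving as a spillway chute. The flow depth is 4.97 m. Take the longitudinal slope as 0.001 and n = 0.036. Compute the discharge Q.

Flow area A = b·y = 5.67 × 4.97 = 28.18 m². Wetted perimeter P = b + 2y = 5.67 + 2×4.97 = 15.61 m.
Hydraulic radius R = A/P = 28.18/15.61 = 1.805 m.
Manning's equation: Q = (1/n) A R^(2/3) S^(1/2) = (1/0.036) × 28.18 × 1.805^(2/3) × 0.001^(1/2) = 36.7 m³/s.

Q = 36.7 m³/s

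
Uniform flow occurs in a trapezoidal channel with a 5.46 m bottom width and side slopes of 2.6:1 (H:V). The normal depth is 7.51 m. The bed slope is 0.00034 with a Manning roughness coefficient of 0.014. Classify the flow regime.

subcritical

With bottom width b = 5.46 m and side slope z = 2.6: A = (b + zy)y = (5.46 + 2.6×7.51)×7.51 = 187.6 m²; P = b + 2y√(1+z²) = 5.46 + 2×7.51×2.786 = 47.3 m.
Hydraulic radius R = A/P = 187.6/47.3 = 3.967 m.
V = (1/n) R^(2/3) √S = (1/0.014) × 3.967^(2/3) × √0.00034 = 3.301 m/s. Hydraulic depth D_h = A/T = 187.6/44.51 = 4.216 m.
Froude number Fr = V/√(g·D_h) = 3.301/√(9.81×4.216) = 0.513, which is less than 1, so the flow is subcritical.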